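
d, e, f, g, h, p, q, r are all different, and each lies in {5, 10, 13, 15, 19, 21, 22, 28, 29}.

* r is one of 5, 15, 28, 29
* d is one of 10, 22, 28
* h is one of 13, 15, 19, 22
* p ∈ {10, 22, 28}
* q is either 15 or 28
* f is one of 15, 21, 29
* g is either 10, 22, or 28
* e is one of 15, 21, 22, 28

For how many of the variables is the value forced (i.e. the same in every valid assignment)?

The 3 variables d, g, p are confined to {10, 22, 28}, which locks those values in; drop them from e, h, q, r.
That leaves q = 15. Remove 15 from e, f, h, r.
e has just one choice, so e = 21. Strike 21 from f.
That leaves f = 29. Remove 29 from r.
r has just one choice, so r = 5.
Determined: e=21, f=29, q=15, r=5. The other variables each still have more than one consistent value. That makes 4.

4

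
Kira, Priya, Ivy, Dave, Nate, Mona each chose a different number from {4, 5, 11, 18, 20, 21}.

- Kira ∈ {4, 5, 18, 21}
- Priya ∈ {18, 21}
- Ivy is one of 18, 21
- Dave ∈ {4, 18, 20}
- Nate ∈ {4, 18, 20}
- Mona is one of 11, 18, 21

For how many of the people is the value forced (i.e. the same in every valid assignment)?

The 6 variables draw from only 6 values {4, 5, 11, 18, 20, 21}, so each is used; only Kira can be 5, hence Kira = 5.
The 5 still-open variables together cover exactly {4, 11, 18, 20, 21} — 5 values for 5 variables — and 11 appears only in Mona's list, so Mona = 11.
Priya and Ivy between them cover only {18, 21} — a naked pair. Remove those values from Dave, Nate.
Determined: Kira=5, Mona=11. The other people each still have more than one consistent value. That makes 2.

2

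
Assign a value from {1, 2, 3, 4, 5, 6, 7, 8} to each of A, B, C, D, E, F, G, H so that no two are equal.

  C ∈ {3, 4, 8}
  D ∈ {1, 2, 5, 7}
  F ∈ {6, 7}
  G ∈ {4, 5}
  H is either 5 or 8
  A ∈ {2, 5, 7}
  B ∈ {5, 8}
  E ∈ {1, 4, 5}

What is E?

Among the 8 variables, 3 fits only C (and all 8 values in {1, 2, 3, 4, 5, 6, 7, 8} must be used), so C = 3.
The 7 still-open variables together cover exactly {1, 2, 4, 5, 6, 7, 8} — 7 values for 7 variables — and 6 appears only in F's list, so F = 6.
B and H share exactly the 2 values {5, 8}; by pigeonhole those values go to them, so strike 5, 8 from A, D, E, G.
G has just one choice, so G = 4. Eliminate 4 elsewhere: E.
So E = 1.

1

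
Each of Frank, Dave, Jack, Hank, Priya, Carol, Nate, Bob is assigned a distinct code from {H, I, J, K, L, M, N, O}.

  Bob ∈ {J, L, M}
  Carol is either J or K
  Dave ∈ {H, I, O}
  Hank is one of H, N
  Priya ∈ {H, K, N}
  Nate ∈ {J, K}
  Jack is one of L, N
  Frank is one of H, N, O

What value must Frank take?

The 8 variables together cover exactly {H, I, J, K, L, M, N, O} — 8 values for 8 variables — and I appears only in Dave's list, so Dave = I.
The 7 still-open variables draw from only 7 values {H, J, K, L, M, N, O}, so each is used; only Bob can be M, hence Bob = M.
The 6 still-open variables together cover exactly {H, J, K, L, N, O} — 6 values for 6 variables — and L appears only in Jack's list, so Jack = L.
The 5 still-open variables together cover exactly {H, J, K, N, O} — 5 values for 5 variables — and O appears only in Frank's list, so Frank = O.

O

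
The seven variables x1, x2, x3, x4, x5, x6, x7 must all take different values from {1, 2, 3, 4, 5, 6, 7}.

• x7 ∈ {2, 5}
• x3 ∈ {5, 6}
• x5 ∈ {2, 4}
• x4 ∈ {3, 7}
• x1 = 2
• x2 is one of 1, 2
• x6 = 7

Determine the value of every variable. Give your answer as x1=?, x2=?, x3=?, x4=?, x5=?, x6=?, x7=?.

x1=2, x2=1, x3=6, x4=3, x5=4, x6=7, x7=5

x1's domain is down to {2}, so x1 = 2. Eliminate 2 elsewhere: x2, x5, x7.
x2 has just one choice, so x2 = 1.
x5 must be 4 (only option left).
x6 has just one choice, so x6 = 7. Eliminate 7 elsewhere: x4.
x7's domain is down to {5}, so x7 = 5. So x3 can't be 5.
x3 has just one choice, so x3 = 6.
x4's domain is down to {3}, so x4 = 3.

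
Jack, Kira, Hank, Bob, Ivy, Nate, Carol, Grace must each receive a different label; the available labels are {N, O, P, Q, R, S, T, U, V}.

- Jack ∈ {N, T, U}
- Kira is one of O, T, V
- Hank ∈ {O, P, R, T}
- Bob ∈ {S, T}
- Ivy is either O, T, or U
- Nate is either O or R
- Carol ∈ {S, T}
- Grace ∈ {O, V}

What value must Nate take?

The 8 variables together cover exactly {N, O, P, R, S, T, U, V} — 8 values for 8 variables — and N appears only in Jack's list, so Jack = N.
Among the 7 still-open variables, P fits only Hank (and all 7 values in {O, P, R, S, T, U, V} must be used), so Hank = P.
The 6 still-open variables draw from only 6 values {O, R, S, T, U, V}, so each is used; only Nate can be R, hence Nate = R.

R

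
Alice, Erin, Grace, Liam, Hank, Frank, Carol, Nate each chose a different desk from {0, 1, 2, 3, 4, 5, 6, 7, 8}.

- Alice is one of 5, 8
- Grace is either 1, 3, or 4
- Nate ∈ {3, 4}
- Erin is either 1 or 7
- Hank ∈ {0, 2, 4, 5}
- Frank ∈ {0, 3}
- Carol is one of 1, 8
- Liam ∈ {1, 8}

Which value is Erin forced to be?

7

The 8 variables together cover exactly {0, 1, 2, 3, 4, 5, 7, 8} — 8 values for 8 variables — and 2 appears only in Hank's list, so Hank = 2.
Among the 7 still-open variables, 0 fits only Frank (and all 7 values in {0, 1, 3, 4, 5, 7, 8} must be used), so Frank = 0.
The 6 still-open variables together cover exactly {1, 3, 4, 5, 7, 8} — 6 values for 6 variables — and 5 appears only in Alice's list, so Alice = 5.
The 5 still-open variables draw from only 5 values {1, 3, 4, 7, 8}, so each is used; only Erin can be 7, hence Erin = 7.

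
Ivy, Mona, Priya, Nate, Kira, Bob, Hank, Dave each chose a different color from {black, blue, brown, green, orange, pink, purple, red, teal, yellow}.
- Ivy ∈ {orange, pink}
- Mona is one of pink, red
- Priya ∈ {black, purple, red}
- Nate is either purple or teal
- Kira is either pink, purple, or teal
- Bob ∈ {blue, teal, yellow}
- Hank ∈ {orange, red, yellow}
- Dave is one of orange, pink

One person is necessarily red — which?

Among the 8 variables, black fits only Priya (and all 8 values in {black, blue, orange, pink, purple, red, teal, yellow} must be used), so Priya = black.
The 7 still-open variables draw from only 7 values {blue, orange, pink, purple, red, teal, yellow}, so each is used; only Bob can be blue, hence Bob = blue.
Among the 6 still-open variables, yellow fits only Hank (and all 6 values in {orange, pink, purple, red, teal, yellow} must be used), so Hank = yellow.
The 5 still-open variables together cover exactly {orange, pink, purple, red, teal} — 5 values for 5 variables — and red appears only in Mona's list, so Mona = red.

Mona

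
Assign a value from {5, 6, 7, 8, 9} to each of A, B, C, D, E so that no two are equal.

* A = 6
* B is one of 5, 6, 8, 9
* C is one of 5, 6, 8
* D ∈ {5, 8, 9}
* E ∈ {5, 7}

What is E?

7

A's domain is down to {6}, so A = 6. So B, C can't be 6.
Among the 4 still-open variables, 7 fits only E (and all 4 values in {5, 7, 8, 9} must be used), so E = 7.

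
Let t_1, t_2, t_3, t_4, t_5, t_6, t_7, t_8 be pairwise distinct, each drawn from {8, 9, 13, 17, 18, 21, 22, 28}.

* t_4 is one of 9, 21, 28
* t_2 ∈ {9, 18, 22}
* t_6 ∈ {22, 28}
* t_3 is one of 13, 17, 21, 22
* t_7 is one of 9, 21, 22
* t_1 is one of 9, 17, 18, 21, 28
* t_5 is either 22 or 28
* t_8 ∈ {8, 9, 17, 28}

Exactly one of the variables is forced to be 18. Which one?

t_2

The 8 variables draw from only 8 values {8, 9, 13, 17, 18, 21, 22, 28}, so each is used; only t_8 can be 8, hence t_8 = 8.
The 7 still-open variables together cover exactly {9, 13, 17, 18, 21, 22, 28} — 7 values for 7 variables — and 13 appears only in t_3's list, so t_3 = 13.
The 6 still-open variables draw from only 6 values {9, 17, 18, 21, 22, 28}, so each is used; only t_1 can be 17, hence t_1 = 17.
The 5 still-open variables draw from only 5 values {9, 18, 21, 22, 28}, so each is used; only t_2 can be 18, hence t_2 = 18.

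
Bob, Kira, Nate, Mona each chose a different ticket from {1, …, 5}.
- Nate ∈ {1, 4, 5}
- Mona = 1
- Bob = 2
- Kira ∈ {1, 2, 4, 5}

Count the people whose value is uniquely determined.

Bob must be 2 (only option left). Eliminate 2 elsewhere: Kira.
Mona's domain is down to {1}, so Mona = 1. Strike 1 from Kira, Nate.
Determined: Bob=2, Mona=1. The other people each still have more than one consistent value. That makes 2.

2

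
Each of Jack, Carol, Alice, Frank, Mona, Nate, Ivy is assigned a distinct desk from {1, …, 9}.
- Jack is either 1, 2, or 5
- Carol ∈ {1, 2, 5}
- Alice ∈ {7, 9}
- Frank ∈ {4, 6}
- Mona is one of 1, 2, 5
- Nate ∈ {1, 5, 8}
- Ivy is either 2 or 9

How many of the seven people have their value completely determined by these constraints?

The 3 variables Jack, Carol, Mona are confined to {1, 2, 5}, which locks those values in; drop them from Nate, Ivy.
Nate's domain is down to {8}, so Nate = 8.
Ivy must be 9 (only option left). Strike 9 from Alice.
Alice's domain is down to {7}, so Alice = 7.
Determined: Alice=7, Nate=8, Ivy=9. The other people each still have more than one consistent value. That makes 3.

3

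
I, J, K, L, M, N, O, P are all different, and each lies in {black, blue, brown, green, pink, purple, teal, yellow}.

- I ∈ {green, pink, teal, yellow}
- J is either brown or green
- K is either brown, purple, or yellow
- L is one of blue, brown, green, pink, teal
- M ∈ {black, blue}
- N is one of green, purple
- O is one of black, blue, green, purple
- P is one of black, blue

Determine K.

yellow

M and P between them cover only {black, blue} — a naked pair. Remove those values from L, O.
The 2 variables N and O are confined to {green, purple}, which locks those values in; drop them from I, J, K, L.
That leaves J = brown. Eliminate brown elsewhere: K, L.
So K = yellow.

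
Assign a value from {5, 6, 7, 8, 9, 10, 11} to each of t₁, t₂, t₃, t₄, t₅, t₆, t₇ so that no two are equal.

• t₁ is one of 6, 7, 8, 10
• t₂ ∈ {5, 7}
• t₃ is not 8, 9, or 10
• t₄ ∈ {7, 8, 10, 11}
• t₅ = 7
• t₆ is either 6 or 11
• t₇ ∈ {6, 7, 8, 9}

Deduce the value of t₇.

9

t₅ must be 7 (only option left). So t₁, t₂, t₃, t₄, t₇ can't be 7.
That leaves t₂ = 5. Eliminate 5 elsewhere: t₃.
The 5 still-open variables together cover exactly {6, 8, 9, 10, 11} — 5 values for 5 variables — and 9 appears only in t₇'s list, so t₇ = 9.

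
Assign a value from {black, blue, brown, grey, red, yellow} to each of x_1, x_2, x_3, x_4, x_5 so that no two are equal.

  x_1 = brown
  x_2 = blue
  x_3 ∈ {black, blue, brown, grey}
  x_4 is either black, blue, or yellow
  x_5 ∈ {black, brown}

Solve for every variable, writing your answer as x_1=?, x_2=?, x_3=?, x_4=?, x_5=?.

x_1=brown, x_2=blue, x_3=grey, x_4=yellow, x_5=black

x_1 must be brown (only option left). Strike brown from x_3, x_5.
That leaves x_2 = blue. Eliminate blue elsewhere: x_3, x_4.
x_5 must be black (only option left). Eliminate black elsewhere: x_3, x_4.
x_3 must be grey (only option left).
That leaves x_4 = yellow.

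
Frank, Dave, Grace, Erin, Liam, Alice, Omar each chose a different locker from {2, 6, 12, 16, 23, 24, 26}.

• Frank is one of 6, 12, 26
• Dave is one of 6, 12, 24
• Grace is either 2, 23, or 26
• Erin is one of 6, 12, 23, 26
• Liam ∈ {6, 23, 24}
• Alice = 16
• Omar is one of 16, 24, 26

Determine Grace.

Alice's domain is down to {16}, so Alice = 16. Strike 16 from Omar.
Among the 6 still-open variables, 2 fits only Grace (and all 6 values in {2, 6, 12, 23, 24, 26} must be used), so Grace = 2.

2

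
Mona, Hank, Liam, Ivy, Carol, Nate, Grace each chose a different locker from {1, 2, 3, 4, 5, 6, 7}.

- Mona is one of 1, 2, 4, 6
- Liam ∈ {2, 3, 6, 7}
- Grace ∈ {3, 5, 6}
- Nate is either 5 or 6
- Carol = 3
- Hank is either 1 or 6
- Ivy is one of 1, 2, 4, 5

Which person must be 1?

Hank

Carol has just one choice, so Carol = 3. Eliminate 3 elsewhere: Liam, Grace.
The 6 still-open variables together cover exactly {1, 2, 4, 5, 6, 7} — 6 values for 6 variables — and 7 appears only in Liam's list, so Liam = 7.
Nate and Grace between them cover only {5, 6} — a naked pair. Remove those values from Mona, Hank, Ivy.
So 1 goes to Hank.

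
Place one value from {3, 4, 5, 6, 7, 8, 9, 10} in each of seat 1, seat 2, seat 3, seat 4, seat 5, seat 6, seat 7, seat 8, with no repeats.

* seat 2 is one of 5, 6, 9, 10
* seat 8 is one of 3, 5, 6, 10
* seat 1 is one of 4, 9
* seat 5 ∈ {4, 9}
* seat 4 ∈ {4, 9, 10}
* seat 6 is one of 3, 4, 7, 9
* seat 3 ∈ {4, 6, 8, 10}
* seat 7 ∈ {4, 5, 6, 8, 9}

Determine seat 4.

The 8 variables together cover exactly {3, 4, 5, 6, 7, 8, 9, 10} — 8 values for 8 variables — and 7 appears only in seat 6's list, so seat 6 = 7.
Among the 7 still-open variables, 3 fits only seat 8 (and all 7 values in {3, 4, 5, 6, 8, 9, 10} must be used), so seat 8 = 3.
The 2 variables seat 1 and seat 5 are confined to {4, 9}, which locks those values in; drop them from seat 2, seat 3, seat 4, seat 7.
So seat 4 = 10.

10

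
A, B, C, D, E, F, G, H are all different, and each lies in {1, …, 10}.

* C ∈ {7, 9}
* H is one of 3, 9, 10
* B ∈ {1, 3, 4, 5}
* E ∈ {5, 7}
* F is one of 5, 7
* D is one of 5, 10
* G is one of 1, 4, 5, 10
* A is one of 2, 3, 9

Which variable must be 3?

The 8 variables draw from only 8 values {1, 2, 3, 4, 5, 7, 9, 10}, so each is used; only A can be 2, hence A = 2.
The 2 variables E and F are confined to {5, 7}, which locks those values in; drop them from B, C, D, G.
C must be 9 (only option left). Eliminate 9 elsewhere: H.
That leaves D = 10. Eliminate 10 elsewhere: G, H.
So 3 goes to H.

H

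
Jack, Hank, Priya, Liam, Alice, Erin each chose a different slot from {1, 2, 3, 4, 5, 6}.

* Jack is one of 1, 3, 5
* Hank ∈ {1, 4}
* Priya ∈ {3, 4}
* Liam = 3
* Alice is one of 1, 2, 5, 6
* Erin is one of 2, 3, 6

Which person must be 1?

Liam must be 3 (only option left). Remove 3 from Jack, Priya, Erin.
Priya has just one choice, so Priya = 4. Eliminate 4 elsewhere: Hank.
So 1 goes to Hank.

Hank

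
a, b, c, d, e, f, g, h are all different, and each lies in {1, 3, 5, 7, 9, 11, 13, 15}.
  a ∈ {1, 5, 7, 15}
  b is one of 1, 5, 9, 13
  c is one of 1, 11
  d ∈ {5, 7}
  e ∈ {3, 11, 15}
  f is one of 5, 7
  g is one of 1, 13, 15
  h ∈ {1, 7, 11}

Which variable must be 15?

Among the 8 variables, 3 fits only e (and all 8 values in {1, 3, 5, 7, 9, 11, 13, 15} must be used), so e = 3.
The 7 still-open variables draw from only 7 values {1, 5, 7, 9, 11, 13, 15}, so each is used; only b can be 9, hence b = 9.
Among the 6 still-open variables, 13 fits only g (and all 6 values in {1, 5, 7, 11, 13, 15} must be used), so g = 13.
The 5 still-open variables draw from only 5 values {1, 5, 7, 11, 15}, so each is used; only a can be 15, hence a = 15.

a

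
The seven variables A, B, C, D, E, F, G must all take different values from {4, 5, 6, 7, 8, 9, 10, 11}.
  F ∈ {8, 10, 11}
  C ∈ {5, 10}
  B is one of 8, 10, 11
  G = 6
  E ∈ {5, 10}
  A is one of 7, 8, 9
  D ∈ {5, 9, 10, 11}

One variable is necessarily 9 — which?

D

G must be 6 (only option left).
The 6 still-open variables together cover exactly {5, 7, 8, 9, 10, 11} — 6 values for 6 variables — and 7 appears only in A's list, so A = 7.
The 5 still-open variables draw from only 5 values {5, 8, 9, 10, 11}, so each is used; only D can be 9, hence D = 9.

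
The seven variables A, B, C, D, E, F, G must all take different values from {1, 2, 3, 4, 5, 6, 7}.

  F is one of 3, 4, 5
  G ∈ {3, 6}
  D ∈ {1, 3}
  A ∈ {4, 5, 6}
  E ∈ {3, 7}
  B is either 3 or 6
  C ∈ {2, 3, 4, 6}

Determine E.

7

The 7 variables draw from only 7 values {1, 2, 3, 4, 5, 6, 7}, so each is used; only D can be 1, hence D = 1.
The 6 still-open variables draw from only 6 values {2, 3, 4, 5, 6, 7}, so each is used; only C can be 2, hence C = 2.
The 5 still-open variables draw from only 5 values {3, 4, 5, 6, 7}, so each is used; only E can be 7, hence E = 7.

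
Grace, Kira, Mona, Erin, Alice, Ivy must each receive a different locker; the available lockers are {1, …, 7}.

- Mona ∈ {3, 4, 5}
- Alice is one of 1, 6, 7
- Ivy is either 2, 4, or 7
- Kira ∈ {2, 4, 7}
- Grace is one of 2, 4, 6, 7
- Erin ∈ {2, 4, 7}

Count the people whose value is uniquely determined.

2

The 3 variables Kira, Erin, Ivy are confined to {2, 4, 7}, which locks those values in; drop them from Grace, Mona, Alice.
Grace must be 6 (only option left). Strike 6 from Alice.
Alice has just one choice, so Alice = 1.
Determined: Grace=6, Alice=1. The other people each still have more than one consistent value. That makes 2.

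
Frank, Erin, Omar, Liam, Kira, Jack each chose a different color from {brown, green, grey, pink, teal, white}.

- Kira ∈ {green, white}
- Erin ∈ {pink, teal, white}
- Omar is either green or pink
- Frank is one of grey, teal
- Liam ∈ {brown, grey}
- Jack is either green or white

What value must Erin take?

teal

Among the 6 variables, brown fits only Liam (and all 6 values in {brown, green, grey, pink, teal, white} must be used), so Liam = brown.
The 5 still-open variables draw from only 5 values {green, grey, pink, teal, white}, so each is used; only Frank can be grey, hence Frank = grey.
Among the 4 still-open variables, teal fits only Erin (and all 4 values in {green, pink, teal, white} must be used), so Erin = teal.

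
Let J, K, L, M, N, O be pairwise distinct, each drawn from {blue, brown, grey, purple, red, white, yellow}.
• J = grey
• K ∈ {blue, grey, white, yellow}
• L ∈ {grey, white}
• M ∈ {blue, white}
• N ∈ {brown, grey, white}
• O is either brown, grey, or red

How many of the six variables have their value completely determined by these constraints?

6

J must be grey (only option left). Eliminate grey elsewhere: K, L, N, O.
That leaves L = white. So K, M, N can't be white.
M must be blue (only option left). So K can't be blue.
N must be brown (only option left). Remove brown from O.
O has just one choice, so O = red.
K's domain is down to {yellow}, so K = yellow.
Every variable is fixed: J=grey, K=yellow, L=white, M=blue, N=brown, O=red. That makes 6.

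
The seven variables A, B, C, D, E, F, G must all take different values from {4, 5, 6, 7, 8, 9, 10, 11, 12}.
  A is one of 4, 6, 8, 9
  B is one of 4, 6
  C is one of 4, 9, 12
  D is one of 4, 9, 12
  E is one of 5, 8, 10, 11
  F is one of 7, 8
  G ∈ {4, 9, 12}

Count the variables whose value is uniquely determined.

C, D, G share exactly the 3 values {4, 9, 12}; by pigeonhole those values go to them, so strike 4, 9, 12 from A, B.
That leaves B = 6. Eliminate 6 elsewhere: A.
That leaves A = 8. Eliminate 8 elsewhere: E, F.
F must be 7 (only option left).
Determined: A=8, B=6, F=7. The other variables each still have more than one consistent value. That makes 3.

3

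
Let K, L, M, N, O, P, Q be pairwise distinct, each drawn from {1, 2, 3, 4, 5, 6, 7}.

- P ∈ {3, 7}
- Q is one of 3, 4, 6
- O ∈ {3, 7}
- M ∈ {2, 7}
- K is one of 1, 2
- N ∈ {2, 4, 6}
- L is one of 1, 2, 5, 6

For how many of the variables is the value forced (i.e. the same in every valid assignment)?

3

Among the 7 variables, 5 fits only L (and all 7 values in {1, 2, 3, 4, 5, 6, 7} must be used), so L = 5.
Among the 6 still-open variables, 1 fits only K (and all 6 values in {1, 2, 3, 4, 6, 7} must be used), so K = 1.
The 2 variables O and P are confined to {3, 7}, which locks those values in; drop them from M, Q.
M must be 2 (only option left). Strike 2 from N.
Determined: K=1, L=5, M=2. The other variables each still have more than one consistent value. That makes 3.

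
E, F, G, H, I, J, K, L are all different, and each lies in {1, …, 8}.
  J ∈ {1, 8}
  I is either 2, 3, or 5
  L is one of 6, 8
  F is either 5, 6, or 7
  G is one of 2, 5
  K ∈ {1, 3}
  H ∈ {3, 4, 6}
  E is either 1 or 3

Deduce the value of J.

The 8 variables draw from only 8 values {1, 2, 3, 4, 5, 6, 7, 8}, so each is used; only H can be 4, hence H = 4.
Among the 7 still-open variables, 7 fits only F (and all 7 values in {1, 2, 3, 5, 6, 7, 8} must be used), so F = 7.
Among the 6 still-open variables, 6 fits only L (and all 6 values in {1, 2, 3, 5, 6, 8} must be used), so L = 6.
The 5 still-open variables together cover exactly {1, 2, 3, 5, 8} — 5 values for 5 variables — and 8 appears only in J's list, so J = 8.

8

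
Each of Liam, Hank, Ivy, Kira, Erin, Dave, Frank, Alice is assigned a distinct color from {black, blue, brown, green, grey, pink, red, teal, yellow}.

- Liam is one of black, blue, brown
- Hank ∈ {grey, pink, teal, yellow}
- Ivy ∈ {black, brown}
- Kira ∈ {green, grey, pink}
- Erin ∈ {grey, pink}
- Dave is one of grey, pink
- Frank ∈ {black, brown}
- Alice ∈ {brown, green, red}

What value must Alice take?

Ivy and Frank between them cover only {black, brown} — a naked pair. Remove those values from Liam, Alice.
That leaves Liam = blue.
Erin and Dave between them cover only {grey, pink} — a naked pair. Remove those values from Hank, Kira.
Kira's domain is down to {green}, so Kira = green. Remove green from Alice.
So Alice = red.

red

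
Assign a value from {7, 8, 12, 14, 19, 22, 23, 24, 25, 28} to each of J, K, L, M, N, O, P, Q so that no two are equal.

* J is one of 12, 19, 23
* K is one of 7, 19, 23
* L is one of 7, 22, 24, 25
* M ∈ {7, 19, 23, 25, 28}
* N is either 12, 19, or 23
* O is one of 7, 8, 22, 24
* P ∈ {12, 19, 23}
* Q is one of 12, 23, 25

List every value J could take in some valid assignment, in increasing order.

12, 19, 23

J, N, P share exactly the 3 values {12, 19, 23}; by pigeonhole those values go to them, so strike 12, 19, 23 from K, M, Q.
K's domain is down to {7}, so K = 7. Strike 7 from L, M, O.
Q has just one choice, so Q = 25. Remove 25 from L, M.
M must be 28 (only option left).
No further eliminations apply; J can still be any of 12, 19, 23.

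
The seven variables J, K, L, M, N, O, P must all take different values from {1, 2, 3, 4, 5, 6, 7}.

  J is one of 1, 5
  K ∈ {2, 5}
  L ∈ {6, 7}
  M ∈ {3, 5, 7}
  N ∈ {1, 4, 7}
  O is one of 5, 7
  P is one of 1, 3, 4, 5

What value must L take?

The 7 variables together cover exactly {1, 2, 3, 4, 5, 6, 7} — 7 values for 7 variables — and 2 appears only in K's list, so K = 2.
Among the 6 still-open variables, 6 fits only L (and all 6 values in {1, 3, 4, 5, 6, 7} must be used), so L = 6.

6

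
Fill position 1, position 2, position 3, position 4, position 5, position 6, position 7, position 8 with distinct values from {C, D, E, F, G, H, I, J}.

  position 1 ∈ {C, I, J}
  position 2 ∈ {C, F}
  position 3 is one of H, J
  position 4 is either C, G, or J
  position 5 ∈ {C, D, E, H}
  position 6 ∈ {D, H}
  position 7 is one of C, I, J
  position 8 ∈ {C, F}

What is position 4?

Among the 8 variables, E fits only position 5 (and all 8 values in {C, D, E, F, G, H, I, J} must be used), so position 5 = E.
Among the 7 still-open variables, D fits only position 6 (and all 7 values in {C, D, F, G, H, I, J} must be used), so position 6 = D.
Among the 6 still-open variables, G fits only position 4 (and all 6 values in {C, F, G, H, I, J} must be used), so position 4 = G.

G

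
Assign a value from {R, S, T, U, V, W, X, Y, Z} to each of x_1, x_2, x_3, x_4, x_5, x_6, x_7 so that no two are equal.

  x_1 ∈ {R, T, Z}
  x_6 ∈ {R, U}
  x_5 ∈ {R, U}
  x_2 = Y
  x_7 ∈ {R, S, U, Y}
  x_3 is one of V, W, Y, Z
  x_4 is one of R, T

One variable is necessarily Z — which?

x_2's domain is down to {Y}, so x_2 = Y. So x_3, x_7 can't be Y.
x_5 and x_6 share exactly the 2 values {R, U}; by pigeonhole those values go to them, so strike R, U from x_1, x_4, x_7.
That leaves x_4 = T. Eliminate T elsewhere: x_1.
So Z goes to x_1.

x_1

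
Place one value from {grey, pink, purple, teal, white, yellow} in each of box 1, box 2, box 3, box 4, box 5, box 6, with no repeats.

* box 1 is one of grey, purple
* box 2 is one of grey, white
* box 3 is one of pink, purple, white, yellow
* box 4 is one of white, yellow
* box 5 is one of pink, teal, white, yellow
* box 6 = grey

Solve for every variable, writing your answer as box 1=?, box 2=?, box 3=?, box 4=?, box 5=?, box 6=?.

box 1=purple, box 2=white, box 3=pink, box 4=yellow, box 5=teal, box 6=grey

box 6 has just one choice, so box 6 = grey. Eliminate grey elsewhere: box 1, box 2.
That leaves box 1 = purple. So box 3 can't be purple.
box 2's domain is down to {white}, so box 2 = white. Strike white from box 3, box 4, box 5.
box 4 must be yellow (only option left). Strike yellow from box 3, box 5.
box 3 must be pink (only option left). Remove pink from box 5.
That leaves box 5 = teal.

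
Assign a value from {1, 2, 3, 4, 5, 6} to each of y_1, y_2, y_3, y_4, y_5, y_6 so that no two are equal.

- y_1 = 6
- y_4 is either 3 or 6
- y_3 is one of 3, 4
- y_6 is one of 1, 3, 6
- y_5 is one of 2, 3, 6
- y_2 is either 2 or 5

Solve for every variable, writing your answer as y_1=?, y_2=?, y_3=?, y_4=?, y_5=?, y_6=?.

y_1=6, y_2=5, y_3=4, y_4=3, y_5=2, y_6=1

y_1 must be 6 (only option left). Eliminate 6 elsewhere: y_4, y_5, y_6.
y_4 has just one choice, so y_4 = 3. Eliminate 3 elsewhere: y_3, y_5, y_6.
y_5 must be 2 (only option left). Strike 2 from y_2.
y_6 has just one choice, so y_6 = 1.
That leaves y_2 = 5.
That leaves y_3 = 4.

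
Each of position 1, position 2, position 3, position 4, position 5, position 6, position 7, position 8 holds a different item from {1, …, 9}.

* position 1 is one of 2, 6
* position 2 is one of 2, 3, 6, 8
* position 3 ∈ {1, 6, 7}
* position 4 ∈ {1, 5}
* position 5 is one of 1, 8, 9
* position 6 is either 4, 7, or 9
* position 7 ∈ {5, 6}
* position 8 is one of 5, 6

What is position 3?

position 7 and position 8 share exactly the 2 values {5, 6}; by pigeonhole those values go to them, so strike 5, 6 from position 1, position 2, position 3, position 4.
position 1 must be 2 (only option left). Strike 2 from position 2.
position 4 must be 1 (only option left). Eliminate 1 elsewhere: position 3, position 5.
So position 3 = 7.

7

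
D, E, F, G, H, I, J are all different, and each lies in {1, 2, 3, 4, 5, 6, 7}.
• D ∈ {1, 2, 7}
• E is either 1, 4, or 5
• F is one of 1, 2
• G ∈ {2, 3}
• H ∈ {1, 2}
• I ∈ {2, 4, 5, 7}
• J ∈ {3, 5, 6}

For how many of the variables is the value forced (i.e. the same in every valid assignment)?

The 7 variables together cover exactly {1, 2, 3, 4, 5, 6, 7} — 7 values for 7 variables — and 6 appears only in J's list, so J = 6.
Among the 6 still-open variables, 3 fits only G (and all 6 values in {1, 2, 3, 4, 5, 7} must be used), so G = 3.
F and H between them cover only {1, 2} — a naked pair. Remove those values from D, E, I.
D must be 7 (only option left). Strike 7 from I.
Determined: D=7, G=3, J=6. The other variables each still have more than one consistent value. That makes 3.

3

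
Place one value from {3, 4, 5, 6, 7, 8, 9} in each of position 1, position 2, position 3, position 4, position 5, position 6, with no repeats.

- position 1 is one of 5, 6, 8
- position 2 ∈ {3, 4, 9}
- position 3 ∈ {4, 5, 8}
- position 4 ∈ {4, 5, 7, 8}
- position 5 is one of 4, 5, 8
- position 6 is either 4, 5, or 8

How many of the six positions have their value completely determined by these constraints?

2

The 3 variables position 3, position 5, position 6 are confined to {4, 5, 8}, which locks those values in; drop them from position 1, position 2, position 4.
That leaves position 1 = 6.
position 4 must be 7 (only option left).
Determined: position 1=6, position 4=7. The other positions each still have more than one consistent value. That makes 2.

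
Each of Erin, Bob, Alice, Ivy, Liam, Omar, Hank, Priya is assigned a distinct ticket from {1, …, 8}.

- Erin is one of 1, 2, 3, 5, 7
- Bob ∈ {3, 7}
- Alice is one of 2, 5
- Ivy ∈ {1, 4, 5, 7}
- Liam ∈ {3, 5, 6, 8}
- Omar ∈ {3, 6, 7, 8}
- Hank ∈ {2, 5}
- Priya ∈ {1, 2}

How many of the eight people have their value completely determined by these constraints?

2

Among the 8 variables, 4 fits only Ivy (and all 8 values in {1, 2, 3, 4, 5, 6, 7, 8} must be used), so Ivy = 4.
Alice and Hank between them cover only {2, 5} — a naked pair. Remove those values from Erin, Liam, Priya.
Priya's domain is down to {1}, so Priya = 1. So Erin can't be 1.
The 2 variables Erin and Bob are confined to {3, 7}, which locks those values in; drop them from Liam, Omar.
Determined: Ivy=4, Priya=1. The other people each still have more than one consistent value. That makes 2.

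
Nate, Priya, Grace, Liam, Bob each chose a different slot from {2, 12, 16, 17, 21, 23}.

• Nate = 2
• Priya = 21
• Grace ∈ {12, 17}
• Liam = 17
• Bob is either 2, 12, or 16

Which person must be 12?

Nate must be 2 (only option left). So Bob can't be 2.
That leaves Priya = 21.
Liam's domain is down to {17}, so Liam = 17. Strike 17 from Grace.
So 12 goes to Grace.

Grace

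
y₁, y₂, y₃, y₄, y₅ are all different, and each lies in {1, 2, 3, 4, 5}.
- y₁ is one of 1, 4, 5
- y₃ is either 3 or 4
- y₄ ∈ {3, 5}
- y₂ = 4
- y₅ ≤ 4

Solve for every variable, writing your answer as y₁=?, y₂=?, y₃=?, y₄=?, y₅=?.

y₁=1, y₂=4, y₃=3, y₄=5, y₅=2

y₂'s domain is down to {4}, so y₂ = 4. Remove 4 from y₁, y₃, y₅.
That leaves y₃ = 3. So y₄, y₅ can't be 3.
y₄ must be 5 (only option left). Strike 5 from y₁.
y₁ must be 1 (only option left). Eliminate 1 elsewhere: y₅.
y₅'s domain is down to {2}, so y₅ = 2.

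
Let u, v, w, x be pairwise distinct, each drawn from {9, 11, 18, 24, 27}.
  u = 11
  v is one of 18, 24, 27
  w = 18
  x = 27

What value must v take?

24

u's domain is down to {11}, so u = 11.
That leaves w = 18. Remove 18 from v.
x must be 27 (only option left). Strike 27 from v.
So v = 24.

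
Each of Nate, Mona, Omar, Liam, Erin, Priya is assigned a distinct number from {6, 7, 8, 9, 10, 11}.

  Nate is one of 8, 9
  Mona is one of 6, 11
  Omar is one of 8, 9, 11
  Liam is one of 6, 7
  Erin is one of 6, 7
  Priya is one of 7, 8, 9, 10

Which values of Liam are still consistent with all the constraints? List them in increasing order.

The 6 variables together cover exactly {6, 7, 8, 9, 10, 11} — 6 values for 6 variables — and 10 appears only in Priya's list, so Priya = 10.
The 2 variables Liam and Erin are confined to {6, 7}, which locks those values in; drop them from Mona.
Mona must be 11 (only option left). So Omar can't be 11.
No further eliminations apply; Liam can still be any of 6, 7.

6, 7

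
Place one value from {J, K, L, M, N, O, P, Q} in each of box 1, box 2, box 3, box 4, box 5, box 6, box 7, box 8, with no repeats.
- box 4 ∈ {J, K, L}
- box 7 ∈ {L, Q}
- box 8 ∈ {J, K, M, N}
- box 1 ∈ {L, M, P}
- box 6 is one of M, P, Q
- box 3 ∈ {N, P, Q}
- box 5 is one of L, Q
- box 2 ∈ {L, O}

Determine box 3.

N

Among the 8 variables, O fits only box 2 (and all 8 values in {J, K, L, M, N, O, P, Q} must be used), so box 2 = O.
box 5 and box 7 between them cover only {L, Q} — a naked pair. Remove those values from box 1, box 3, box 4, box 6.
box 1 and box 6 between them cover only {M, P} — a naked pair. Remove those values from box 3, box 8.
So box 3 = N.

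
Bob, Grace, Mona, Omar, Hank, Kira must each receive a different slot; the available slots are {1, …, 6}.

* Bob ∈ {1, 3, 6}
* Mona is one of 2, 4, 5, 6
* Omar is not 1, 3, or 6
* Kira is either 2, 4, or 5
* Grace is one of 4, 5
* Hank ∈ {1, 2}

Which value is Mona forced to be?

6

The 6 variables together cover exactly {1, 2, 3, 4, 5, 6} — 6 values for 6 variables — and 3 appears only in Bob's list, so Bob = 3.
The 5 still-open variables together cover exactly {1, 2, 4, 5, 6} — 5 values for 5 variables — and 1 appears only in Hank's list, so Hank = 1.
The 4 still-open variables draw from only 4 values {2, 4, 5, 6}, so each is used; only Mona can be 6, hence Mona = 6.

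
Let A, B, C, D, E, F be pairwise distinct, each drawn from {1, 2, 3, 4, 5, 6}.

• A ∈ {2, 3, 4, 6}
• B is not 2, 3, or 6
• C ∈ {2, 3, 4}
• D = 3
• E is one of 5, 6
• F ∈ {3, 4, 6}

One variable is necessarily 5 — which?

D must be 3 (only option left). Remove 3 from A, C, F.
The 5 still-open variables draw from only 5 values {1, 2, 4, 5, 6}, so each is used; only B can be 1, hence B = 1.
The 4 still-open variables together cover exactly {2, 4, 5, 6} — 4 values for 4 variables — and 5 appears only in E's list, so E = 5.

E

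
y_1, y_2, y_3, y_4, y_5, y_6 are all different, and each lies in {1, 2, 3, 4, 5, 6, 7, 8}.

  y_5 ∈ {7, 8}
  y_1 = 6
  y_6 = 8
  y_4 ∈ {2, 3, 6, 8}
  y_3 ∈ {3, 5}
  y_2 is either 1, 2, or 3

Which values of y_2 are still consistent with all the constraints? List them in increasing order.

y_1's domain is down to {6}, so y_1 = 6. Strike 6 from y_4.
y_6 must be 8 (only option left). Strike 8 from y_4, y_5.
y_5 must be 7 (only option left).
No further eliminations apply; y_2 can still be any of 1, 2, 3.

1, 2, 3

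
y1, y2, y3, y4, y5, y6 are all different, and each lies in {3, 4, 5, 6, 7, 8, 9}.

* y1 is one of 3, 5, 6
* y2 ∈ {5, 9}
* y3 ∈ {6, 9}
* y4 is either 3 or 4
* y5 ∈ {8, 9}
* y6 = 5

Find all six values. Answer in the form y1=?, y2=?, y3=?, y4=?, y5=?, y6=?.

y6's domain is down to {5}, so y6 = 5. Eliminate 5 elsewhere: y1, y2.
y2's domain is down to {9}, so y2 = 9. So y3, y5 can't be 9.
That leaves y3 = 6. Strike 6 from y1.
That leaves y5 = 8.
y1's domain is down to {3}, so y1 = 3. Strike 3 from y4.
y4 must be 4 (only option left).

y1=3, y2=9, y3=6, y4=4, y5=8, y6=5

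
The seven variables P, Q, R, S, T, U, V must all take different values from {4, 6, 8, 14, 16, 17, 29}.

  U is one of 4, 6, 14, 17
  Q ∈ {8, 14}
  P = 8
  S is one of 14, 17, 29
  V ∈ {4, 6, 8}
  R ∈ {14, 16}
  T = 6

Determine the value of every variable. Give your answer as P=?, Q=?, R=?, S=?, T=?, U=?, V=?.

P has just one choice, so P = 8. So Q, V can't be 8.
That leaves Q = 14. So R, S, U can't be 14.
R has just one choice, so R = 16.
That leaves T = 6. Strike 6 from U, V.
That leaves V = 4. Remove 4 from U.
U's domain is down to {17}, so U = 17. Remove 17 from S.
S's domain is down to {29}, so S = 29.

P=8, Q=14, R=16, S=29, T=6, U=17, V=4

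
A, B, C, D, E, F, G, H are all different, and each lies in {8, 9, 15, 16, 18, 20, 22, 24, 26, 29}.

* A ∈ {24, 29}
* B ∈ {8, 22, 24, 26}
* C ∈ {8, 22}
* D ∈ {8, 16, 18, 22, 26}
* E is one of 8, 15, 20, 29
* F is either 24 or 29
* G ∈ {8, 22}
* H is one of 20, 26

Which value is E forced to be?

A and F share exactly the 2 values {24, 29}; by pigeonhole those values go to them, so strike 24, 29 from B, E.
The 2 variables C and G are confined to {8, 22}, which locks those values in; drop them from B, D, E.
B must be 26 (only option left). So D, H can't be 26.
H has just one choice, so H = 20. So E can't be 20.
So E = 15.

15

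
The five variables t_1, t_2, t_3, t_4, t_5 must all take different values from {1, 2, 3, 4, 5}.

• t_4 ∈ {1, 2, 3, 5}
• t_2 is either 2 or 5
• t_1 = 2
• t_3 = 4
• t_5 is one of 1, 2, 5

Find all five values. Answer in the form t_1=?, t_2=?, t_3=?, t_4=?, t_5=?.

t_1 must be 2 (only option left). Remove 2 from t_2, t_4, t_5.
That leaves t_2 = 5. Remove 5 from t_4, t_5.
t_3 must be 4 (only option left).
That leaves t_5 = 1. Eliminate 1 elsewhere: t_4.
That leaves t_4 = 3.

t_1=2, t_2=5, t_3=4, t_4=3, t_5=1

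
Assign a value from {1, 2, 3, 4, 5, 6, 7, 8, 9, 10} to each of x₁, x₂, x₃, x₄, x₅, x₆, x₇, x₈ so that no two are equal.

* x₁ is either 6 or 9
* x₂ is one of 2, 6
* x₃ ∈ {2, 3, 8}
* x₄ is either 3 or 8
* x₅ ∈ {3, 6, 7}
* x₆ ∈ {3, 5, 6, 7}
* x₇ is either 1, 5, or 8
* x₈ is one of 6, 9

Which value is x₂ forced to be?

Among the 8 variables, 1 fits only x₇ (and all 8 values in {1, 2, 3, 5, 6, 7, 8, 9} must be used), so x₇ = 1.
Among the 7 still-open variables, 5 fits only x₆ (and all 7 values in {2, 3, 5, 6, 7, 8, 9} must be used), so x₆ = 5.
The 6 still-open variables draw from only 6 values {2, 3, 6, 7, 8, 9}, so each is used; only x₅ can be 7, hence x₅ = 7.
The 2 variables x₁ and x₈ are confined to {6, 9}, which locks those values in; drop them from x₂.
So x₂ = 2.

2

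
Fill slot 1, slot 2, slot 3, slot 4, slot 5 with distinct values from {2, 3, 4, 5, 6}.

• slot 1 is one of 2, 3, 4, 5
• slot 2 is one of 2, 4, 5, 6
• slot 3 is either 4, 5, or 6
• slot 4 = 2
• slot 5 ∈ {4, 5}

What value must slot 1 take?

3

slot 4's domain is down to {2}, so slot 4 = 2. Remove 2 from slot 1, slot 2.
Among the 4 still-open variables, 3 fits only slot 1 (and all 4 values in {3, 4, 5, 6} must be used), so slot 1 = 3.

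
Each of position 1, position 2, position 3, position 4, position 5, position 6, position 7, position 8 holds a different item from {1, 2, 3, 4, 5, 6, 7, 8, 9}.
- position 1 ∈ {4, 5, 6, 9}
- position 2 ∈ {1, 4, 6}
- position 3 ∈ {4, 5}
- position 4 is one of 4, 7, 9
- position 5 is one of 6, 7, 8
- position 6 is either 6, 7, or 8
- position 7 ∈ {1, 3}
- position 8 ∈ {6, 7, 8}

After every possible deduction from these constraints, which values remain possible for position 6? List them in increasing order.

The 8 variables draw from only 8 values {1, 3, 4, 5, 6, 7, 8, 9}, so each is used; only position 7 can be 3, hence position 7 = 3.
Among the 7 still-open variables, 1 fits only position 2 (and all 7 values in {1, 4, 5, 6, 7, 8, 9} must be used), so position 2 = 1.
position 5, position 6, position 8 between them cover only {6, 7, 8} — a naked triple. Remove those values from position 1, position 4.
No further eliminations apply; position 6 can still be any of 6, 7, 8.

6, 7, 8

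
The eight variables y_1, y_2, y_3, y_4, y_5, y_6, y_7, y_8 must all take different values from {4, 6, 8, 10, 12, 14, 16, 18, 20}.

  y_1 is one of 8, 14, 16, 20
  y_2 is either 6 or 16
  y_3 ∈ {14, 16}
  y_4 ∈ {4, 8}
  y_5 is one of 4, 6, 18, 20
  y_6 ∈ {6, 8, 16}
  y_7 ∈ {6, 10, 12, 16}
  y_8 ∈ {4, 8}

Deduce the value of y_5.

y_4 and y_8 share exactly the 2 values {4, 8}; by pigeonhole those values go to them, so strike 4, 8 from y_1, y_5, y_6.
The 2 variables y_2 and y_6 are confined to {6, 16}, which locks those values in; drop them from y_1, y_3, y_5, y_7.
That leaves y_3 = 14. Eliminate 14 elsewhere: y_1.
y_1 must be 20 (only option left). Strike 20 from y_5.
So y_5 = 18.

18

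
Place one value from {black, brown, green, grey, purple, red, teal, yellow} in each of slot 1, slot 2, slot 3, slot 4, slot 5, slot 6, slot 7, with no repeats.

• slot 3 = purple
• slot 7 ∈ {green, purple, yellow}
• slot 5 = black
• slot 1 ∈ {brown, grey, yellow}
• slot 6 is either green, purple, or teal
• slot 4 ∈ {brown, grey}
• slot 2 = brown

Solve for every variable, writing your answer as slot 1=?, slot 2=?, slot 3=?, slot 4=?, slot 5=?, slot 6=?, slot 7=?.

slot 1=yellow, slot 2=brown, slot 3=purple, slot 4=grey, slot 5=black, slot 6=teal, slot 7=green

slot 2's domain is down to {brown}, so slot 2 = brown. Strike brown from slot 1, slot 4.
That leaves slot 3 = purple. So slot 6, slot 7 can't be purple.
slot 4 must be grey (only option left). So slot 1 can't be grey.
That leaves slot 5 = black.
slot 1 must be yellow (only option left). Eliminate yellow elsewhere: slot 7.
That leaves slot 7 = green. Strike green from slot 6.
slot 6's domain is down to {teal}, so slot 6 = teal.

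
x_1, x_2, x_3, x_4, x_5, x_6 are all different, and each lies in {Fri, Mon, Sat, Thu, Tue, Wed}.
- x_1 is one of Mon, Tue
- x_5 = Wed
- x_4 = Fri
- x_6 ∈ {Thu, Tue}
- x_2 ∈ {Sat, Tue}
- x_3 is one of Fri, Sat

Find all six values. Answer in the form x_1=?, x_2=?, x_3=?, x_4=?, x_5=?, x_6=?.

x_4 must be Fri (only option left). Strike Fri from x_3.
That leaves x_5 = Wed.
That leaves x_3 = Sat. Eliminate Sat elsewhere: x_2.
x_2 has just one choice, so x_2 = Tue. Remove Tue from x_1, x_6.
x_6 has just one choice, so x_6 = Thu.
x_1's domain is down to {Mon}, so x_1 = Mon.

x_1=Mon, x_2=Tue, x_3=Sat, x_4=Fri, x_5=Wed, x_6=Thu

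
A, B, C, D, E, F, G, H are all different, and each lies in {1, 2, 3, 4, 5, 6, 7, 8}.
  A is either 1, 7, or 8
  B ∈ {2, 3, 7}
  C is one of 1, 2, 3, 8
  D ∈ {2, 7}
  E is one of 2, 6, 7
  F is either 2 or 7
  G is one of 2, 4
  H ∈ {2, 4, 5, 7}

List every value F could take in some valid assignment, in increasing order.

2, 7

Among the 8 variables, 5 fits only H (and all 8 values in {1, 2, 3, 4, 5, 6, 7, 8} must be used), so H = 5.
Among the 7 still-open variables, 4 fits only G (and all 7 values in {1, 2, 3, 4, 6, 7, 8} must be used), so G = 4.
The 6 still-open variables together cover exactly {1, 2, 3, 6, 7, 8} — 6 values for 6 variables — and 6 appears only in E's list, so E = 6.
D and F between them cover only {2, 7} — a naked pair. Remove those values from A, B, C.
B has just one choice, so B = 3. So C can't be 3.
No further eliminations apply; F can still be any of 2, 7.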